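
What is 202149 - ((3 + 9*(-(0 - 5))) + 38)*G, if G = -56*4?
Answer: 221413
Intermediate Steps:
G = -224
202149 - ((3 + 9*(-(0 - 5))) + 38)*G = 202149 - ((3 + 9*(-(0 - 5))) + 38)*(-224) = 202149 - ((3 + 9*(-1*(-5))) + 38)*(-224) = 202149 - ((3 + 9*5) + 38)*(-224) = 202149 - ((3 + 45) + 38)*(-224) = 202149 - (48 + 38)*(-224) = 202149 - 86*(-224) = 202149 - 1*(-19264) = 202149 + 19264 = 221413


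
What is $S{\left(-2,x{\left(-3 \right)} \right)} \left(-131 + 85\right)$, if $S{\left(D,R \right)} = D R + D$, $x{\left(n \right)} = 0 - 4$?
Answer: $-276$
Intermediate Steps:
$x{\left(n \right)} = -4$ ($x{\left(n \right)} = 0 - 4 = -4$)
$S{\left(D,R \right)} = D + D R$
$S{\left(-2,x{\left(-3 \right)} \right)} \left(-131 + 85\right) = - 2 \left(1 - 4\right) \left(-131 + 85\right) = \left(-2\right) \left(-3\right) \left(-46\right) = 6 \left(-46\right) = -276$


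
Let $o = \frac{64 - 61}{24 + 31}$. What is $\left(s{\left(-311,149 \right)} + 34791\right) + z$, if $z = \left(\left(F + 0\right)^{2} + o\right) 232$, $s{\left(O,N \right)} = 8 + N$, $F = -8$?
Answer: $\frac{2739476}{55} \approx 49809.0$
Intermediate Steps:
$o = \frac{3}{55} \approx 0.054545$
$z = \frac{817336}{55}$ ($z = \left(\left(-8 + 0\right)^{2} + \frac{3}{55}\right) 232 = \left(\left(-8\right)^{2} + \frac{3}{55}\right) 232 = \left(64 + \frac{3}{55}\right) 232 = \frac{3523}{55} \cdot 232 = \frac{817336}{55} \approx 14861.0$)
$\left(s{\left(-311,149 \right)} + 34791\right) + z = \left(\left(8 + 149\right) + 34791\right) + \frac{817336}{55} = \left(157 + 34791\right) + \frac{817336}{55} = 34948 + \frac{817336}{55} = \frac{2739476}{55}$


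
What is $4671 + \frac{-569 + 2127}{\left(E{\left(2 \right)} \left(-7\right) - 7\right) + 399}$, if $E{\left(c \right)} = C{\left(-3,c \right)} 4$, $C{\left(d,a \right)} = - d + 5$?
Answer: $\frac{393143}{84} \approx 4680.3$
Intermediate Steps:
$C{\left(d,a \right)} = 5 - d$
$E{\left(c \right)} = 32$ ($E{\left(c \right)} = \left(5 - -3\right) 4 = \left(5 + 3\right) 4 = 8 \cdot 4 = 32$)
$4671 + \frac{-569 + 2127}{\left(E{\left(2 \right)} \left(-7\right) - 7\right) + 399} = 4671 + \frac{-569 + 2127}{\left(32 \left(-7\right) - 7\right) + 399} = 4671 + \frac{1558}{\left(-224 - 7\right) + 399} = 4671 + \frac{1558}{-231 + 399} = 4671 + \frac{1558}{168} = 4671 + 1558 \cdot \frac{1}{168} = 4671 + \frac{779}{84} = \frac{393143}{84}$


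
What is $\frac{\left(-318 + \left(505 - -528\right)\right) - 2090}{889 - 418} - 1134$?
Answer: $- \frac{535489}{471} \approx -1136.9$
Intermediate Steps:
$\frac{\left(-318 + \left(505 - -528\right)\right) - 2090}{889 - 418} - 1134 = \frac{\left(-318 + \left(505 + 528\right)\right) - 2090}{471} - 1134 = \left(\left(-318 + 1033\right) - 2090\right) \frac{1}{471} - 1134 = \left(715 - 2090\right) \frac{1}{471} - 1134 = \left(-1375\right) \frac{1}{471} - 1134 = - \frac{1375}{471} - 1134 = - \frac{535489}{471}$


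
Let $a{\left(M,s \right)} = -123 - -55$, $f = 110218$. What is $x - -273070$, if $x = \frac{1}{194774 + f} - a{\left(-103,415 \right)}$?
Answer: $\frac{83304904897}{304992} \approx 2.7314 \cdot 10^{5}$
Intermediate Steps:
$a{\left(M,s \right)} = -68$ ($a{\left(M,s \right)} = -123 + 55 = -68$)
$x = \frac{20739457}{304992}$ ($x = \frac{1}{194774 + 110218} - -68 = \frac{1}{304992} + 68 = \frac{20739457}{304992} \approx 68.0$)
$x - -273070 = \frac{20739457}{304992} - -273070 = \frac{20739457}{304992} + 273070 = \frac{83304904897}{304992}$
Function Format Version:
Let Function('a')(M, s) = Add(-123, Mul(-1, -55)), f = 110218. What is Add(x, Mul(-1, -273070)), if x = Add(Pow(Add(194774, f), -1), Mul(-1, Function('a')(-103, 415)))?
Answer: Rational(83304904897, 304992) ≈ 2.7314e+5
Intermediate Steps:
Function('a')(M, s) = -68 (Function('a')(M, s) = Add(-123, 55) = -68)
x = Rational(20739457, 304992) (x = Add(Pow(Add(194774, 110218), -1), Mul(-1, -68)) = Add(Pow(304992, -1), 68) = Add(Rational(1, 304992), 68) = Rational(20739457, 304992) ≈ 68.000)
Add(x, Mul(-1, -273070)) = Add(Rational(20739457, 304992), Mul(-1, -273070)) = Add(Rational(20739457, 304992), 273070) = Rational(83304904897, 304992)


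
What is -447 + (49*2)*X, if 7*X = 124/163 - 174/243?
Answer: -5893481/13203 ≈ -446.37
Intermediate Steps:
X = 590/92421 (X = (124/163 - 174/243)/7 = (124*(1/163) - 174*1/243)/7 = (124/163 - 58/81)/7 = (⅐)*(590/13203) = 590/92421 ≈ 0.0063838)
-447 + (49*2)*X = -447 + (49*2)*(590/92421) = -447 + 98*(590/92421) = -447 + 8260/13203 = -5893481/13203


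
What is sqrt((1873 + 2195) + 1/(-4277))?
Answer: sqrt(74414817295)/4277 ≈ 63.781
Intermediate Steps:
sqrt((1873 + 2195) + 1/(-4277)) = sqrt(4068 - 1/4277) = sqrt(17398835/4277) = sqrt(74414817295)/4277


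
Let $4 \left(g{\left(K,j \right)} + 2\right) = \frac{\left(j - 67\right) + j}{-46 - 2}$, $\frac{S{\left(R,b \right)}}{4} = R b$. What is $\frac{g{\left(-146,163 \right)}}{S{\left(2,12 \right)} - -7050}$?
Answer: $- \frac{643}{1372032} \approx -0.00046865$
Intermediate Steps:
$S{\left(R,b \right)} = 4 R b$
$g{\left(K,j \right)} = - \frac{317}{192} - \frac{j}{96}$ ($g{\left(K,j \right)} = -2 + \frac{\left(\left(j - 67\right) + j\right) \frac{1}{-46 - 2}}{4} = -2 + \frac{\left(\left(-67 + j\right) + j\right) \frac{1}{-48}}{4} = -2 + \frac{\left(-67 + 2 j\right) \left(- \frac{1}{48}\right)}{4} = -2 + \frac{\frac{67}{48} - \frac{j}{24}}{4} = -2 - \left(- \frac{67}{192} + \frac{j}{96}\right) = - \frac{317}{192} - \frac{j}{96}$)
$\frac{g{\left(-146,163 \right)}}{S{\left(2,12 \right)} - -7050} = \frac{- \frac{317}{192} - \frac{163}{96}}{4 \cdot 2 \cdot 12 - -7050} = \frac{- \frac{317}{192} - \frac{163}{96}}{96 + 7050} = - \frac{643}{192 \cdot 7146} = \left(- \frac{643}{192}\right) \frac{1}{7146} = - \frac{643}{1372032}$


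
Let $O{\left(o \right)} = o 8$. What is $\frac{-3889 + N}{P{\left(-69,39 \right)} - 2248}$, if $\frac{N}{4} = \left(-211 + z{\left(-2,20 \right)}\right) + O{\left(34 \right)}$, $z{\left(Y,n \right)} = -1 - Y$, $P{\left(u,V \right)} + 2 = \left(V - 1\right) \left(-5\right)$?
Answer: $\frac{3641}{2440} \approx 1.4922$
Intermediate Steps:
$P{\left(u,V \right)} = 3 - 5 V$ ($P{\left(u,V \right)} = -2 + \left(V - 1\right) \left(-5\right) = -2 + \left(-1 + V\right) \left(-5\right) = -2 - \left(-5 + 5 V\right) = 3 - 5 V$)
$O{\left(o \right)} = 8 o$
$N = 248$ ($N = 4 \left(\left(-211 - -1\right) + 8 \cdot 34\right) = 4 \left(\left(-211 + \left(-1 + 2\right)\right) + 272\right) = 4 \left(\left(-211 + 1\right) + 272\right) = 4 \left(-210 + 272\right) = 4 \cdot 62 = 248$)
$\frac{-3889 + N}{P{\left(-69,39 \right)} - 2248} = \frac{-3889 + 248}{\left(3 - 195\right) - 2248} = - \frac{3641}{\left(3 - 195\right) - 2248} = - \frac{3641}{-192 - 2248} = - \frac{3641}{-2440} = \left(-3641\right) \left(- \frac{1}{2440}\right) = \frac{3641}{2440}$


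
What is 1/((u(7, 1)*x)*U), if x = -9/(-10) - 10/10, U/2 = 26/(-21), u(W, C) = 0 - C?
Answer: -105/26 ≈ -4.0385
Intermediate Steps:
u(W, C) = -C
U = -52/21 (U = 2*(26/(-21)) = 2*(26*(-1/21)) = 2*(-26/21) = -52/21 ≈ -2.4762)
x = -1/10 (x = -9*(-1/10) - 10*1/10 = 9/10 - 1 = -1/10 ≈ -0.10000)
1/((u(7, 1)*x)*U) = 1/((-1*1*(-1/10))*(-52/21)) = 1/(-1*(-1/10)*(-52/21)) = 1/((1/10)*(-52/21)) = 1/(-26/105) = -105/26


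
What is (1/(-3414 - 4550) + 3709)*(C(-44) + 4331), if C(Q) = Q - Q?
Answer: 127931135225/7964 ≈ 1.6064e+7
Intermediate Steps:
C(Q) = 0
(1/(-3414 - 4550) + 3709)*(C(-44) + 4331) = (1/(-3414 - 4550) + 3709)*(0 + 4331) = (1/(-7964) + 3709)*4331 = (-1/7964 + 3709)*4331 = (29538475/7964)*4331 = 127931135225/7964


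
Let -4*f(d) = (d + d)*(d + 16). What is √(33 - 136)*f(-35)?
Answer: -665*I*√103/2 ≈ -3374.5*I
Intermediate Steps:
f(d) = -d*(16 + d)/2 (f(d) = -(d + d)*(d + 16)/4 = -2*d*(16 + d)/4 = -d*(16 + d)/2)
√(33 - 136)*f(-35) = √(33 - 136)*(-½*(-35)*(16 - 35)) = √(-103)*(-½*(-35)*(-19)) = (I*√103)*(-665/2) = -665*I*√103/2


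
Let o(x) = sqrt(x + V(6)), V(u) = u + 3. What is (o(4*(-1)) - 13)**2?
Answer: (13 - sqrt(5))**2 ≈ 115.86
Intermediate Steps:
V(u) = 3 + u
o(x) = sqrt(9 + x) (o(x) = sqrt(x + (3 + 6)) = sqrt(x + 9) = sqrt(9 + x))
(o(4*(-1)) - 13)**2 = (sqrt(9 + 4*(-1)) - 13)**2 = (sqrt(9 - 4) - 13)**2 = (sqrt(5) - 13)**2 = (-13 + sqrt(5))**2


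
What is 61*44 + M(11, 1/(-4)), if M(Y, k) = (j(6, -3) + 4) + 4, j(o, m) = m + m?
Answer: 2686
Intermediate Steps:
j(o, m) = 2*m
M(Y, k) = 2 (M(Y, k) = (2*(-3) + 4) + 4 = (-6 + 4) + 4 = -2 + 4 = 2)
61*44 + M(11, 1/(-4)) = 61*44 + 2 = 2684 + 2 = 2686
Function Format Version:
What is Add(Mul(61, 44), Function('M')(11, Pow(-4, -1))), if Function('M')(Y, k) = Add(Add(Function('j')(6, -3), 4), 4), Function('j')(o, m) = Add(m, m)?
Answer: 2686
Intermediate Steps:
Function('j')(o, m) = Mul(2, m)
Function('M')(Y, k) = 2 (Function('M')(Y, k) = Add(Add(Mul(2, -3), 4), 4) = Add(Add(-6, 4), 4) = Add(-2, 4) = 2)
Add(Mul(61, 44), Function('M')(11, Pow(-4, -1))) = Add(Mul(61, 44), 2) = Add(2684, 2) = 2686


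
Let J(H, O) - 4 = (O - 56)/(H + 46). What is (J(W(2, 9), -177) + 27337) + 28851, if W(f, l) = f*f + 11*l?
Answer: 8372375/149 ≈ 56190.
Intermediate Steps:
W(f, l) = f² + 11*l
J(H, O) = 4 + (-56 + O)/(46 + H) (J(H, O) = 4 + (O - 56)/(H + 46) = 4 + (-56 + O)/(46 + H))
(J(W(2, 9), -177) + 27337) + 28851 = ((128 - 177 + 4*(2² + 11*9))/(46 + (2² + 11*9)) + 27337) + 28851 = ((128 - 177 + 4*(4 + 99))/(46 + (4 + 99)) + 27337) + 28851 = ((128 - 177 + 4*103)/(46 + 103) + 27337) + 28851 = ((128 - 177 + 412)/149 + 27337) + 28851 = ((1/149)*363 + 27337) + 28851 = (363/149 + 27337) + 28851 = 4073576/149 + 28851 = 8372375/149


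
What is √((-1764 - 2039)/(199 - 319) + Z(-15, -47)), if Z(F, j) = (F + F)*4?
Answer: I*√317910/60 ≈ 9.3972*I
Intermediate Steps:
Z(F, j) = 8*F (Z(F, j) = (2*F)*4 = 8*F)
√((-1764 - 2039)/(199 - 319) + Z(-15, -47)) = √((-1764 - 2039)/(199 - 319) + 8*(-15)) = √(-3803/(-120) - 120) = √(-3803*(-1/120) - 120) = √(3803/120 - 120) = √(-10597/120) = I*√317910/60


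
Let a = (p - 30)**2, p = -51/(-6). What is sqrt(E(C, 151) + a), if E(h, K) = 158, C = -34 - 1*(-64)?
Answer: sqrt(2481)/2 ≈ 24.905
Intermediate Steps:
C = 30 (C = -34 + 64 = 30)
p = 17/2 (p = -51*(-1/6) = 17/2 ≈ 8.5000)
a = 1849/4 (a = (17/2 - 30)**2 = (-43/2)**2 = 1849/4 ≈ 462.25)
sqrt(E(C, 151) + a) = sqrt(158 + 1849/4) = sqrt(2481/4) = sqrt(2481)/2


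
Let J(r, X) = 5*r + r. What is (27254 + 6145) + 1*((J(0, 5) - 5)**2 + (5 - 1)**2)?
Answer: 33440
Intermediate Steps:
J(r, X) = 6*r
(27254 + 6145) + 1*((J(0, 5) - 5)**2 + (5 - 1)**2) = (27254 + 6145) + 1*((6*0 - 5)**2 + (5 - 1)**2) = 33399 + 1*((0 - 5)**2 + 4**2) = 33399 + 1*((-5)**2 + 16) = 33399 + 1*(25 + 16) = 33399 + 1*41 = 33399 + 41 = 33440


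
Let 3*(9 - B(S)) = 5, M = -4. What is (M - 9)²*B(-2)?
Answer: 3718/3 ≈ 1239.3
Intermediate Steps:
B(S) = 22/3 (B(S) = 9 - ⅓*5 = 9 - 5/3 = 22/3)
(M - 9)²*B(-2) = (-4 - 9)²*(22/3) = (-13)²*(22/3) = 169*(22/3) = 3718/3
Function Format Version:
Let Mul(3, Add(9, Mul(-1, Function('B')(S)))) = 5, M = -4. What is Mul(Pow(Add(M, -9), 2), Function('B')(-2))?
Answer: Rational(3718, 3) ≈ 1239.3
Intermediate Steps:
Function('B')(S) = Rational(22, 3) (Function('B')(S) = Add(9, Mul(Rational(-1, 3), 5)) = Add(9, Rational(-5, 3)) = Rational(22, 3))
Mul(Pow(Add(M, -9), 2), Function('B')(-2)) = Mul(Pow(Add(-4, -9), 2), Rational(22, 3)) = Mul(Pow(-13, 2), Rational(22, 3)) = Mul(169, Rational(22, 3)) = Rational(3718, 3)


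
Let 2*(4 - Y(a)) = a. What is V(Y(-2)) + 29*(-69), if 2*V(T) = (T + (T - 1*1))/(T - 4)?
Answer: -3993/2 ≈ -1996.5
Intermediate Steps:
Y(a) = 4 - a/2
V(T) = (-1 + 2*T)/(2*(-4 + T)) (V(T) = ((T + (T - 1*1))/(T - 4))/2 = ((T + (T - 1))/(-4 + T))/2 = ((T + (-1 + T))/(-4 + T))/2 = ((-1 + 2*T)/(-4 + T))/2 = (-1 + 2*T)/(2*(-4 + T)))
V(Y(-2)) + 29*(-69) = (-½ + (4 - ½*(-2)))/(-4 + (4 - ½*(-2))) + 29*(-69) = (-½ + (4 + 1))/(-4 + (4 + 1)) - 2001 = (-½ + 5)/(-4 + 5) - 2001 = (9/2)/1 - 2001 = 1*(9/2) - 2001 = 9/2 - 2001 = -3993/2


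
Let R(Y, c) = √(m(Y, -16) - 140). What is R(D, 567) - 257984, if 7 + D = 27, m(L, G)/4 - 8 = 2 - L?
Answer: -257984 + 6*I*√5 ≈ -2.5798e+5 + 13.416*I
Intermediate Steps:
m(L, G) = 40 - 4*L (m(L, G) = 32 + 4*(2 - L) = 32 + (8 - 4*L) = 40 - 4*L)
D = 20 (D = -7 + 27 = 20)
R(Y, c) = √(-100 - 4*Y) (R(Y, c) = √((40 - 4*Y) - 140) = √(-100 - 4*Y))
R(D, 567) - 257984 = 2*√(-25 - 1*20) - 257984 = 2*√(-25 - 20) - 257984 = 2*√(-45) - 257984 = 2*(3*I*√5) - 257984 = 6*I*√5 - 257984 = -257984 + 6*I*√5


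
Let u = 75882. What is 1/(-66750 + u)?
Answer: 1/9132 ≈ 0.00010951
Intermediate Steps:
1/(-66750 + u) = 1/(-66750 + 75882) = 1/9132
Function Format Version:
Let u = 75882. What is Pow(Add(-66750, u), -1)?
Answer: Rational(1, 9132) ≈ 0.00010951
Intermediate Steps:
Pow(Add(-66750, u), -1) = Pow(Add(-66750, 75882), -1) = Pow(9132, -1) = Rational(1, 9132)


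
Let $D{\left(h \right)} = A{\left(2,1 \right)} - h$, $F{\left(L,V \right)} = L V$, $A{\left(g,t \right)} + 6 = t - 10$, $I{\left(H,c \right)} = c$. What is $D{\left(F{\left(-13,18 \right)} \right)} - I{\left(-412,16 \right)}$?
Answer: $203$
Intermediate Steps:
$A{\left(g,t \right)} = -16 + t$ ($A{\left(g,t \right)} = -6 + \left(t - 10\right) = -6 + \left(-10 + t\right) = -16 + t$)
$D{\left(h \right)} = -15 - h$ ($D{\left(h \right)} = \left(-16 + 1\right) - h = -15 - h$)
$D{\left(F{\left(-13,18 \right)} \right)} - I{\left(-412,16 \right)} = \left(-15 - \left(-13\right) 18\right) - 16 = \left(-15 - -234\right) - 16 = \left(-15 + 234\right) - 16 = 219 - 16 = 203$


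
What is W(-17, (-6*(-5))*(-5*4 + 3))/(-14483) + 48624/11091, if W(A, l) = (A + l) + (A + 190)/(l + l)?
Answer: 241423198241/54614524020 ≈ 4.4205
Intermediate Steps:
W(A, l) = A + l + (190 + A)/(2*l) (W(A, l) = (A + l) + (190 + A)/((2*l)) = (A + l) + (190 + A)*(1/(2*l)) = (A + l) + (190 + A)/(2*l) = A + l + (190 + A)/(2*l))
W(-17, (-6*(-5))*(-5*4 + 3))/(-14483) + 48624/11091 = ((95 + (1/2)*(-17) + ((-6*(-5))*(-5*4 + 3))*(-17 + (-6*(-5))*(-5*4 + 3)))/(((-6*(-5))*(-5*4 + 3))))/(-14483) + 48624/11091 = ((95 - 17/2 + (30*(-20 + 3))*(-17 + 30*(-20 + 3)))/((30*(-20 + 3))))*(-1/14483) + 48624*(1/11091) = ((95 - 17/2 + (30*(-17))*(-17 + 30*(-17)))/((30*(-17))))*(-1/14483) + 16208/3697 = ((95 - 17/2 - 510*(-17 - 510))/(-510))*(-1/14483) + 16208/3697 = -(95 - 17/2 - 510*(-527))/510*(-1/14483) + 16208/3697 = -(95 - 17/2 + 268770)/510*(-1/14483) + 16208/3697 = -1/510*537713/2*(-1/14483) + 16208/3697 = -537713/1020*(-1/14483) + 16208/3697 = 537713/14772660 + 16208/3697 = 241423198241/54614524020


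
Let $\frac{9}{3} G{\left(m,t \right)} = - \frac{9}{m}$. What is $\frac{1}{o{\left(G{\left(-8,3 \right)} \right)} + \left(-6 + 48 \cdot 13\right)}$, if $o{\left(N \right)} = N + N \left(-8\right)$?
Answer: $\frac{8}{4923} \approx 0.001625$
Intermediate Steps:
$G{\left(m,t \right)} = - \frac{3}{m}$ ($G{\left(m,t \right)} = \frac{\left(-9\right) \frac{1}{m}}{3} = - \frac{3}{m}$)
$o{\left(N \right)} = - 7 N$ ($o{\left(N \right)} = N - 8 N = - 7 N$)
$\frac{1}{o{\left(G{\left(-8,3 \right)} \right)} + \left(-6 + 48 \cdot 13\right)} = \frac{1}{- 7 \left(- \frac{3}{-8}\right) + \left(-6 + 48 \cdot 13\right)} = \frac{1}{- 7 \left(\left(-3\right) \left(- \frac{1}{8}\right)\right) + \left(-6 + 624\right)} = \frac{1}{\left(-7\right) \frac{3}{8} + 618} = \frac{1}{- \frac{21}{8} + 618} = \frac{1}{\frac{4923}{8}} = \frac{8}{4923}$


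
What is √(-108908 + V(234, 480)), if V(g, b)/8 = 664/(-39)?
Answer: 2*I*√41464059/39 ≈ 330.22*I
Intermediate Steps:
V(g, b) = -5312/39 (V(g, b) = 8*(664/(-39)) = 8*(664*(-1/39)) = 8*(-664/39) = -5312/39)
√(-108908 + V(234, 480)) = √(-108908 - 5312/39) = √(-4252724/39) = 2*I*√41464059/39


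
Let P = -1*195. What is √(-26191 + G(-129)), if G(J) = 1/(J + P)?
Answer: I*√8485885/18 ≈ 161.84*I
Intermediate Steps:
P = -195
G(J) = 1/(-195 + J) (G(J) = 1/(J - 195) = 1/(-195 + J))
√(-26191 + G(-129)) = √(-26191 + 1/(-195 - 129)) = √(-26191 + 1/(-324)) = √(-26191 - 1/324) = √(-8485885/324) = I*√8485885/18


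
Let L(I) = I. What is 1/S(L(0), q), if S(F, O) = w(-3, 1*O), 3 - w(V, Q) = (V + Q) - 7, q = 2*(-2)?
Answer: 1/17 ≈ 0.058824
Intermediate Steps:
q = -4
w(V, Q) = 10 - Q - V (w(V, Q) = 3 - ((V + Q) - 7) = 3 - ((Q + V) - 7) = 3 - (-7 + Q + V) = 3 + (7 - Q - V) = 10 - Q - V)
S(F, O) = 13 - O (S(F, O) = 10 - O - 1*(-3) = 10 - O + 3 = 13 - O)
1/S(L(0), q) = 1/(13 - 1*(-4)) = 1/(13 + 4) = 1/17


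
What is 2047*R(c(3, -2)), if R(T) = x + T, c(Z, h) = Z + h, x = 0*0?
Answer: 2047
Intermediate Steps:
x = 0
R(T) = T (R(T) = 0 + T = T)
2047*R(c(3, -2)) = 2047*(3 - 2) = 2047*1 = 2047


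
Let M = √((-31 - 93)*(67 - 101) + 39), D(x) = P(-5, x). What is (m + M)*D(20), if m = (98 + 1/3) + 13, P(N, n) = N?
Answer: -1670/3 - 5*√4255 ≈ -882.82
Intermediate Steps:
D(x) = -5
m = 334/3 (m = (98 + ⅓) + 13 = 295/3 + 13 = 334/3 ≈ 111.33)
M = √4255 (M = √(-124*(-34) + 39) = √(4216 + 39) = √4255 ≈ 65.230)
(m + M)*D(20) = (334/3 + √4255)*(-5) = -1670/3 - 5*√4255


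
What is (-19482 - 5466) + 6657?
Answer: -18291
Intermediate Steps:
(-19482 - 5466) + 6657 = -24948 + 6657 = -18291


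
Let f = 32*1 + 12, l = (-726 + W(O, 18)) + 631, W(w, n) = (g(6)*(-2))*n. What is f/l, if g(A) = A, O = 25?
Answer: -44/311 ≈ -0.14148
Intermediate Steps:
W(w, n) = -12*n (W(w, n) = (6*(-2))*n = -12*n)
l = -311 (l = (-726 - 12*18) + 631 = (-726 - 216) + 631 = -942 + 631 = -311)
f = 44 (f = 32 + 12 = 44)
f/l = 44/(-311) = 44*(-1/311) = -44/311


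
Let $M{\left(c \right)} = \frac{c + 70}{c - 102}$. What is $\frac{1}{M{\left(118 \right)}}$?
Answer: $\frac{4}{47} \approx 0.085106$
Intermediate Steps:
$M{\left(c \right)} = \frac{70 + c}{-102 + c}$
$\frac{1}{M{\left(118 \right)}} = \frac{1}{\frac{1}{-102 + 118} \left(70 + 118\right)} = \frac{1}{\frac{1}{16} \cdot 188} = \frac{1}{\frac{47}{4}} = \frac{4}{47}$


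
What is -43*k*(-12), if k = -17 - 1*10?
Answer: -13932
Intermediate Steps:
k = -27 (k = -17 - 10 = -27)
-43*k*(-12) = -43*(-27)*(-12) = 1161*(-12) = -13932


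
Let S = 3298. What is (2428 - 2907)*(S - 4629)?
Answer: 637549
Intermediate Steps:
(2428 - 2907)*(S - 4629) = (2428 - 2907)*(3298 - 4629) = -479*(-1331) = 637549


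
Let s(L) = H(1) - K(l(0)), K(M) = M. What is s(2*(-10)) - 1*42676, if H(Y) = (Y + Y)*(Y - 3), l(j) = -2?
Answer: -42678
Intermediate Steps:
H(Y) = 2*Y*(-3 + Y) (H(Y) = (2*Y)*(-3 + Y) = 2*Y*(-3 + Y))
s(L) = -2 (s(L) = 2*1*(-3 + 1) - 1*(-2) = 2*1*(-2) + 2 = -4 + 2 = -2)
s(2*(-10)) - 1*42676 = -2 - 1*42676 = -2 - 42676 = -42678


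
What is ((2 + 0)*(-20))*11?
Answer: -440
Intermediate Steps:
((2 + 0)*(-20))*11 = (2*(-20))*11 = -40*11 = -440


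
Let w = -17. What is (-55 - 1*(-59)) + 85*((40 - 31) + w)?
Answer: -676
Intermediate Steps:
(-55 - 1*(-59)) + 85*((40 - 31) + w) = (-55 - 1*(-59)) + 85*((40 - 31) - 17) = (-55 + 59) + 85*(9 - 17) = 4 + 85*(-8) = 4 - 680 = -676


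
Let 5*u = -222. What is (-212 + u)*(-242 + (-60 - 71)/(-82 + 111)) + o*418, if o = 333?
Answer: 29348148/145 ≈ 2.0240e+5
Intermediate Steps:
u = -222/5 (u = (⅕)*(-222) = -222/5 ≈ -44.400)
(-212 + u)*(-242 + (-60 - 71)/(-82 + 111)) + o*418 = (-212 - 222/5)*(-242 + (-60 - 71)/(-82 + 111)) + 333*418 = -1282*(-242 - 131/29)/5 + 139194 = -1282/5*(-7149/29) + 139194 = 9165018/145 + 139194 = 29348148/145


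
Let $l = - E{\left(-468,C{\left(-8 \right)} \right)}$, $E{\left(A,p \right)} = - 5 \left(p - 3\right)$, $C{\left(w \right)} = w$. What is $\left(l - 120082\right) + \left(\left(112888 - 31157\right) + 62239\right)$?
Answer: $23833$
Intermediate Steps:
$E{\left(A,p \right)} = 15 - 5 p$ ($E{\left(A,p \right)} = - 5 \left(-3 + p\right) = 15 - 5 p$)
$l = -55$ ($l = - (15 - -40) = - (15 + 40) = \left(-1\right) 55 = -55$)
$\left(l - 120082\right) + \left(\left(112888 - 31157\right) + 62239\right) = \left(-55 - 120082\right) + \left(\left(112888 - 31157\right) + 62239\right) = -120137 + \left(81731 + 62239\right) = -120137 + 143970 = 23833$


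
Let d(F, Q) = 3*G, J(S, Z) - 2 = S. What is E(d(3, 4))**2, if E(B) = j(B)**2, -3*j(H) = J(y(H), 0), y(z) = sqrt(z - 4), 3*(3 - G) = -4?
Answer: 625/81 ≈ 7.7160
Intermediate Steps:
G = 13/3 (G = 3 - 1/3*(-4) = 3 + 4/3 = 13/3 ≈ 4.3333)
y(z) = sqrt(-4 + z)
J(S, Z) = 2 + S
j(H) = -2/3 - sqrt(-4 + H)/3 (j(H) = -(2 + sqrt(-4 + H))/3 = -2/3 - sqrt(-4 + H)/3)
d(F, Q) = 13 (d(F, Q) = 3*(13/3) = 13)
E(B) = (-2/3 - sqrt(-4 + B)/3)**2
E(d(3, 4))**2 = ((1/9)*13 + 4*sqrt(-4 + 13)/9)**2 = (13/9 + 4*sqrt(9)/9)**2 = (13/9 + (4/9)*3)**2 = (13/9 + 4/3)**2 = (25/9)**2 = 625/81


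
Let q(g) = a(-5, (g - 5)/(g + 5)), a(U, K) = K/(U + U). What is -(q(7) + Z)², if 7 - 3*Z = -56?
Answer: -1585081/3600 ≈ -440.30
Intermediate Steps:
Z = 21 (Z = 7/3 - ⅓*(-56) = 7/3 + 56/3 = 21)
a(U, K) = K/(2*U) (a(U, K) = K/((2*U)) = (1/(2*U))*K = K/(2*U))
q(g) = -(-5 + g)/(10*(5 + g)) (q(g) = (½)*((g - 5)/(g + 5))/(-5) = (½)*((-5 + g)/(5 + g))*(-⅕) = -(-5 + g)/(10*(5 + g)))
-(q(7) + Z)² = -((5 - 1*7)/(10*(5 + 7)) + 21)² = -((⅒)*(5 - 7)/12 + 21)² = -((⅒)*(1/12)*(-2) + 21)² = -(-1/60 + 21)² = -(1259/60)² = -1*1585081/3600 = -1585081/3600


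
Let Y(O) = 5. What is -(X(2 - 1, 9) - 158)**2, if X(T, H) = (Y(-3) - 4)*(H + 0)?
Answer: -22201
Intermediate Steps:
X(T, H) = H (X(T, H) = (5 - 4)*(H + 0) = 1*H = H)
-(X(2 - 1, 9) - 158)**2 = -(9 - 158)**2 = -1*(-149)**2 = -1*22201 = -22201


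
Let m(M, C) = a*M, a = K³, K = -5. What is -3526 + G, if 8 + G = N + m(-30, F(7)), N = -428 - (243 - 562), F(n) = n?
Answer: 107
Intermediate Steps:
a = -125 (a = (-5)³ = -125)
m(M, C) = -125*M
N = -109 (N = -428 - 1*(-319) = -428 + 319 = -109)
G = 3633 (G = -8 + (-109 - 125*(-30)) = -8 + (-109 + 3750) = -8 + 3641 = 3633)
-3526 + G = -3526 + 3633 = 107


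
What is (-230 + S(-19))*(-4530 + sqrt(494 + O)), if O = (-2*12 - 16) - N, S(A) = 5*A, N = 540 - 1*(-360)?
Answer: 1472250 - 325*I*sqrt(446) ≈ 1.4723e+6 - 6863.6*I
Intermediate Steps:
N = 900 (N = 540 + 360 = 900)
O = -940 (O = (-2*12 - 16) - 1*900 = (-24 - 16) - 900 = -40 - 900 = -940)
(-230 + S(-19))*(-4530 + sqrt(494 + O)) = (-230 + 5*(-19))*(-4530 + sqrt(494 - 940)) = (-230 - 95)*(-4530 + sqrt(-446)) = -325*(-4530 + I*sqrt(446)) = 1472250 - 325*I*sqrt(446)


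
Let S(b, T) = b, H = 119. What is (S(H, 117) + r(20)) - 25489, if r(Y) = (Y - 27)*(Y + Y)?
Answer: -25650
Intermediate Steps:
r(Y) = 2*Y*(-27 + Y) (r(Y) = (-27 + Y)*(2*Y) = 2*Y*(-27 + Y))
(S(H, 117) + r(20)) - 25489 = (119 + 2*20*(-27 + 20)) - 25489 = (119 + 2*20*(-7)) - 25489 = (119 - 280) - 25489 = -161 - 25489 = -25650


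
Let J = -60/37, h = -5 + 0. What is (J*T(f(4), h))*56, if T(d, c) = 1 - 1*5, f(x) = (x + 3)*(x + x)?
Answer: 13440/37 ≈ 363.24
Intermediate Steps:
h = -5
f(x) = 2*x*(3 + x) (f(x) = (3 + x)*(2*x) = 2*x*(3 + x))
T(d, c) = -4 (T(d, c) = 1 - 5 = -4)
J = -60/37 (J = -60*1/37 = -60/37 ≈ -1.6216)
(J*T(f(4), h))*56 = -60/37*(-4)*56 = (240/37)*56 = 13440/37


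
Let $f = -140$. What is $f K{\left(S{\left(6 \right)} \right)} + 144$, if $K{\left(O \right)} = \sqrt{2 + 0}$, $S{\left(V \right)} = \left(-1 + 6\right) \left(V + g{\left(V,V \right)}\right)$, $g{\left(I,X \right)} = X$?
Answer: $144 - 140 \sqrt{2} \approx -53.99$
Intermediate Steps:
$S{\left(V \right)} = 10 V$ ($S{\left(V \right)} = \left(-1 + 6\right) \left(V + V\right) = 5 \cdot 2 V = 10 V$)
$K{\left(O \right)} = \sqrt{2}$
$f K{\left(S{\left(6 \right)} \right)} + 144 = - 140 \sqrt{2} + 144 = 144 - 140 \sqrt{2}$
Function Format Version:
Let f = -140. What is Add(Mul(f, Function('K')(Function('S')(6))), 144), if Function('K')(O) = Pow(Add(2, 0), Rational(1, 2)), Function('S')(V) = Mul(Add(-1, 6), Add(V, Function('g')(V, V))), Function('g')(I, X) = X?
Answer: Add(144, Mul(-140, Pow(2, Rational(1, 2)))) ≈ -53.990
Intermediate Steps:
Function('S')(V) = Mul(10, V) (Function('S')(V) = Mul(Add(-1, 6), Add(V, V)) = Mul(5, Mul(2, V)) = Mul(10, V))
Function('K')(O) = Pow(2, Rational(1, 2))
Add(Mul(f, Function('K')(Function('S')(6))), 144) = Add(Mul(-140, Pow(2, Rational(1, 2))), 144) = Add(144, Mul(-140, Pow(2, Rational(1, 2))))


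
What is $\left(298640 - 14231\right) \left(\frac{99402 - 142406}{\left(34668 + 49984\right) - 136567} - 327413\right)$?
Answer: $- \frac{1611423746875473}{17305} \approx -9.3119 \cdot 10^{10}$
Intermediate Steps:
$\left(298640 - 14231\right) \left(\frac{99402 - 142406}{\left(34668 + 49984\right) - 136567} - 327413\right) = 284409 \left(- \frac{43004}{84652 - 136567} - 327413\right) = 284409 \left(- \frac{43004}{-51915} - 327413\right) = 284409 \left(\left(-43004\right) \left(- \frac{1}{51915}\right) - 327413\right) = 284409 \left(\frac{43004}{51915} - 327413\right) = 284409 \left(- \frac{16997602891}{51915}\right) = - \frac{1611423746875473}{17305}$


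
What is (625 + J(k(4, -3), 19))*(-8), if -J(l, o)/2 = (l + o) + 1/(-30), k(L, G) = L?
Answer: -69488/15 ≈ -4632.5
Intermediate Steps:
J(l, o) = 1/15 - 2*l - 2*o (J(l, o) = -2*((l + o) + 1/(-30)) = -2*((l + o) - 1/30) = -2*(-1/30 + l + o) = 1/15 - 2*l - 2*o)
(625 + J(k(4, -3), 19))*(-8) = (625 + (1/15 - 2*4 - 2*19))*(-8) = (625 + (1/15 - 8 - 38))*(-8) = (625 - 689/15)*(-8) = (8686/15)*(-8) = -69488/15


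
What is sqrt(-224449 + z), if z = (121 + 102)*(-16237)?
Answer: 10*I*sqrt(38453) ≈ 1960.9*I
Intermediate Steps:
z = -3620851 (z = 223*(-16237) = -3620851)
sqrt(-224449 + z) = sqrt(-224449 - 3620851) = sqrt(-3845300) = 10*I*sqrt(38453)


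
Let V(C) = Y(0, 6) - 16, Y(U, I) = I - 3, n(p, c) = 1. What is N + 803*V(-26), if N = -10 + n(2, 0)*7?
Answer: -10442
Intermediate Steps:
Y(U, I) = -3 + I
V(C) = -13 (V(C) = (-3 + 6) - 16 = 3 - 16 = -13)
N = -3 (N = -10 + 1*7 = -10 + 7 = -3)
N + 803*V(-26) = -3 + 803*(-13) = -3 - 10439 = -10442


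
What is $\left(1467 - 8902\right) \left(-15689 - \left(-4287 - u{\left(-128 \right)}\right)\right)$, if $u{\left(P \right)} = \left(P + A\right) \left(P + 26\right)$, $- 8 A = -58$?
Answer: $- \frac{13598615}{2} \approx -6.7993 \cdot 10^{6}$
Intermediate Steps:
$A = \frac{29}{4}$ ($A = \left(- \frac{1}{8}\right) \left(-58\right) = \frac{29}{4} \approx 7.25$)
$u{\left(P \right)} = \left(26 + P\right) \left(\frac{29}{4} + P\right)$ ($u{\left(P \right)} = \left(P + \frac{29}{4}\right) \left(P + 26\right) = \left(\frac{29}{4} + P\right) \left(26 + P\right) = \left(26 + P\right) \left(\frac{29}{4} + P\right)$)
$\left(1467 - 8902\right) \left(-15689 - \left(-4287 - u{\left(-128 \right)}\right)\right) = \left(1467 - 8902\right) \left(-15689 + \left(\left(9413 + \left(\frac{377}{2} + \left(-128\right)^{2} + \frac{133}{4} \left(-128\right)\right)\right) - 5126\right)\right) = - 7435 \left(-15689 + \left(\left(9413 + \left(\frac{377}{2} + 16384 - 4256\right)\right) - 5126\right)\right) = - 7435 \left(-15689 + \left(\left(9413 + \frac{24633}{2}\right) - 5126\right)\right) = - 7435 \left(-15689 + \left(\frac{43459}{2} - 5126\right)\right) = - 7435 \left(-15689 + \frac{33207}{2}\right) = \left(-7435\right) \frac{1829}{2} = - \frac{13598615}{2}$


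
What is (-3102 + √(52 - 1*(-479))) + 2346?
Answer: -756 + 3*√59 ≈ -732.96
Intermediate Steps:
(-3102 + √(52 - 1*(-479))) + 2346 = (-3102 + √(52 + 479)) + 2346 = (-3102 + √531) + 2346 = (-3102 + 3*√59) + 2346 = -756 + 3*√59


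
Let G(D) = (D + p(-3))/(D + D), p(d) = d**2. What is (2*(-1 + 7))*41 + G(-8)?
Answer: 7871/16 ≈ 491.94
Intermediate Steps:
G(D) = (9 + D)/(2*D) (G(D) = (D + (-3)**2)/(D + D) = (D + 9)/((2*D)) = (9 + D)*(1/(2*D)) = (9 + D)/(2*D))
(2*(-1 + 7))*41 + G(-8) = (2*(-1 + 7))*41 + (1/2)*(9 - 8)/(-8) = (2*6)*41 + (1/2)*(-1/8)*1 = 12*41 - 1/16 = 492 - 1/16 = 7871/16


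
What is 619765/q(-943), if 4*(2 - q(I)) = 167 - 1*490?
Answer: 2479060/331 ≈ 7489.6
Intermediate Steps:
q(I) = 331/4 (q(I) = 2 - (167 - 1*490)/4 = 2 - (167 - 490)/4 = 2 - ¼*(-323) = 2 + 323/4 = 331/4)
619765/q(-943) = 619765/(331/4) = 619765*(4/331) = 2479060/331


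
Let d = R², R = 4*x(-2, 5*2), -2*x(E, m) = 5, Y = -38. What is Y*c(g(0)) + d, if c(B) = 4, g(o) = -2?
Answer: -52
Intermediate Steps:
x(E, m) = -5/2 (x(E, m) = -½*5 = -5/2)
R = -10 (R = 4*(-5/2) = -10)
d = 100 (d = (-10)² = 100)
Y*c(g(0)) + d = -38*4 + 100 = -152 + 100 = -52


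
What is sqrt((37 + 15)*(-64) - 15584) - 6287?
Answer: -6287 + 4*I*sqrt(1182) ≈ -6287.0 + 137.52*I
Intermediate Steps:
sqrt((37 + 15)*(-64) - 15584) - 6287 = sqrt(52*(-64) - 15584) - 6287 = sqrt(-3328 - 15584) - 6287 = sqrt(-18912) - 6287 = 4*I*sqrt(1182) - 6287 = -6287 + 4*I*sqrt(1182)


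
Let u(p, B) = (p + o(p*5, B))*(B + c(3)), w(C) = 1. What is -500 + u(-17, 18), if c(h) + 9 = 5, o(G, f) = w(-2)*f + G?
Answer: -1676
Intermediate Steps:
o(G, f) = G + f (o(G, f) = 1*f + G = f + G = G + f)
c(h) = -4 (c(h) = -9 + 5 = -4)
u(p, B) = (-4 + B)*(B + 6*p) (u(p, B) = (p + (p*5 + B))*(B - 4) = (p + (5*p + B))*(-4 + B) = (p + (B + 5*p))*(-4 + B) = (B + 6*p)*(-4 + B) = (-4 + B)*(B + 6*p))
-500 + u(-17, 18) = -500 + (18² - 24*(-17) - 4*18 + 6*18*(-17)) = -500 + (324 + 408 - 72 - 1836) = -500 - 1176 = -1676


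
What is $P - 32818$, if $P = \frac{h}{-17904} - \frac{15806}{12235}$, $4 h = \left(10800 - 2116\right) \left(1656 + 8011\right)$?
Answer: $- \frac{7446021062939}{219055440} \approx -33992.0$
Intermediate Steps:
$h = 20987057$ ($h = \frac{\left(10800 - 2116\right) \left(1656 + 8011\right)}{4} = \frac{8684 \cdot 9667}{4} = \frac{1}{4} \cdot 83948228 = 20987057$)
$P = - \frac{257059633019}{219055440}$ ($P = \frac{20987057}{-17904} - \frac{15806}{12235} = 20987057 \left(- \frac{1}{17904}\right) - \frac{15806}{12235} = - \frac{20987057}{17904} - \frac{15806}{12235} = - \frac{257059633019}{219055440} \approx -1173.5$)
$P - 32818 = - \frac{257059633019}{219055440} - 32818 = - \frac{7446021062939}{219055440}$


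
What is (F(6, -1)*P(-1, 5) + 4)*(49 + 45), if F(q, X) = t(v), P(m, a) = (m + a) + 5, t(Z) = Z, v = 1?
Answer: 1222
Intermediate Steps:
P(m, a) = 5 + a + m (P(m, a) = (a + m) + 5 = 5 + a + m)
F(q, X) = 1
(F(6, -1)*P(-1, 5) + 4)*(49 + 45) = (1*(5 + 5 - 1) + 4)*(49 + 45) = (1*9 + 4)*94 = (9 + 4)*94 = 13*94 = 1222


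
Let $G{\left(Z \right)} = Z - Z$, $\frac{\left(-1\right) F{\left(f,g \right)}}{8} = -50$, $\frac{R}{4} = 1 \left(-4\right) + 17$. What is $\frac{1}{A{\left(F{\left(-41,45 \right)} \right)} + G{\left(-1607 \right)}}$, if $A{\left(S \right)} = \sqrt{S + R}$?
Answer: $\frac{\sqrt{113}}{226} \approx 0.047036$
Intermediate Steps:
$R = 52$ ($R = 4 \left(1 \left(-4\right) + 17\right) = 4 \left(-4 + 17\right) = 4 \cdot 13 = 52$)
$F{\left(f,g \right)} = 400$ ($F{\left(f,g \right)} = \left(-8\right) \left(-50\right) = 400$)
$A{\left(S \right)} = \sqrt{52 + S}$ ($A{\left(S \right)} = \sqrt{S + 52} = \sqrt{52 + S}$)
$G{\left(Z \right)} = 0$
$\frac{1}{A{\left(F{\left(-41,45 \right)} \right)} + G{\left(-1607 \right)}} = \frac{1}{\sqrt{52 + 400} + 0} = \frac{1}{\sqrt{452} + 0} = \frac{1}{2 \sqrt{113} + 0} = \frac{1}{2 \sqrt{113}} = \frac{\sqrt{113}}{226}$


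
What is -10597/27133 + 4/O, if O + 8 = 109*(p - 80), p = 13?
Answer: -77583199/198369363 ≈ -0.39110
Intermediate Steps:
O = -7311 (O = -8 + 109*(13 - 80) = -8 + 109*(-67) = -8 - 7303 = -7311)
-10597/27133 + 4/O = -10597/27133 + 4/(-7311) = -10597*1/27133 + 4*(-1/7311) = -10597/27133 - 4/7311 = -77583199/198369363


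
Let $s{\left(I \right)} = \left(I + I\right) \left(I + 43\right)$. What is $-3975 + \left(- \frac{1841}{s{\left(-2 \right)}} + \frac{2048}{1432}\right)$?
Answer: $- \frac{116318577}{29356} \approx -3962.3$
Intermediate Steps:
$s{\left(I \right)} = 2 I \left(43 + I\right)$
$-3975 + \left(- \frac{1841}{s{\left(-2 \right)}} + \frac{2048}{1432}\right) = -3975 - \left(- \frac{256}{179} + 1841 \left(- \frac{1}{4 \left(43 - 2\right)}\right)\right) = -3975 - \left(- \frac{256}{179} + \frac{1841}{2 \left(-2\right) 41}\right) = -3975 - \left(- \frac{256}{179} + \frac{1841}{-164}\right) = -3975 + \left(\left(-1841\right) \left(- \frac{1}{164}\right) + \frac{256}{179}\right) = -3975 + \left(\frac{1841}{164} + \frac{256}{179}\right) = -3975 + \frac{371523}{29356} = - \frac{116318577}{29356}$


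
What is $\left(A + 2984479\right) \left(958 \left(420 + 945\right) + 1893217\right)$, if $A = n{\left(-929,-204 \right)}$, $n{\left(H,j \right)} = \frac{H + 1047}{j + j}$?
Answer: $\frac{1948807737853759}{204} \approx 9.553 \cdot 10^{12}$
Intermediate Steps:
$n{\left(H,j \right)} = \frac{1047 + H}{2 j}$
$A = - \frac{59}{204}$ ($A = \frac{1047 - 929}{2 \left(-204\right)} = \frac{1}{2} \left(- \frac{1}{204}\right) 118 = - \frac{59}{204} \approx -0.28922$)
$\left(A + 2984479\right) \left(958 \left(420 + 945\right) + 1893217\right) = \left(- \frac{59}{204} + 2984479\right) \left(958 \left(420 + 945\right) + 1893217\right) = \frac{608833657 \left(958 \cdot 1365 + 1893217\right)}{204} = \frac{608833657 \left(1307670 + 1893217\right)}{204} = \frac{608833657}{204} \cdot 3200887 = \frac{1948807737853759}{204}$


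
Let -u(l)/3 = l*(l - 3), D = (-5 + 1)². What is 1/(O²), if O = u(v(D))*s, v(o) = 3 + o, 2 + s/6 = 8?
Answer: 1/1077940224 ≈ 9.2770e-10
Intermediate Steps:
D = 16 (D = (-4)² = 16)
s = 36 (s = -12 + 6*8 = -12 + 48 = 36)
u(l) = -3*l*(-3 + l) (u(l) = -3*l*(l - 3) = -3*l*(-3 + l))
O = -32832 (O = (3*(3 + 16)*(3 - (3 + 16)))*36 = (3*19*(3 - 1*19))*36 = (3*19*(3 - 19))*36 = (3*19*(-16))*36 = -912*36 = -32832)
1/(O²) = 1/((-32832)²) = 1/1077940224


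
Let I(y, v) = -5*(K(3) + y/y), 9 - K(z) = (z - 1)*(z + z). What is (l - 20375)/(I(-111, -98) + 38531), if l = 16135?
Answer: -4240/38541 ≈ -0.11001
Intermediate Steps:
K(z) = 9 - 2*z*(-1 + z) (K(z) = 9 - (z - 1)*(z + z) = 9 - (-1 + z)*2*z = 9 - 2*z*(-1 + z))
I(y, v) = 10 (I(y, v) = -5*((9 - 2*3² + 2*3) + y/y) = -5*((9 - 2*9 + 6) + 1) = -5*((9 - 18 + 6) + 1) = -5*(-3 + 1) = -5*(-2) = 10)
(l - 20375)/(I(-111, -98) + 38531) = (16135 - 20375)/(10 + 38531) = -4240/38541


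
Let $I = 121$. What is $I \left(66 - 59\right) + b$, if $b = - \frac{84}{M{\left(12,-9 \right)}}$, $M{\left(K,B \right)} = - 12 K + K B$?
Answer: $\frac{2542}{3} \approx 847.33$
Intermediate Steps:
$M{\left(K,B \right)} = - 12 K + B K$
$b = \frac{1}{3}$ ($b = - \frac{84}{12 \left(-12 - 9\right)} = - \frac{84}{12 \left(-21\right)} = - \frac{84}{-252} = \left(-84\right) \left(- \frac{1}{252}\right) = \frac{1}{3} \approx 0.33333$)
$I \left(66 - 59\right) + b = 121 \left(66 - 59\right) + \frac{1}{3} = 121 \cdot 7 + \frac{1}{3} = 847 + \frac{1}{3} = \frac{2542}{3}$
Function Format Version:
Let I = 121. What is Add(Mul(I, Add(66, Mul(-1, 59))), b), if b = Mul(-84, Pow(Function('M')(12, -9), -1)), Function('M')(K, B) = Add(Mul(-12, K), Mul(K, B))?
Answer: Rational(2542, 3) ≈ 847.33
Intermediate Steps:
Function('M')(K, B) = Add(Mul(-12, K), Mul(B, K))
b = Rational(1, 3) (b = Mul(-84, Pow(Mul(12, Add(-12, -9)), -1)) = Mul(-84, Pow(Mul(12, -21), -1)) = Mul(-84, Pow(-252, -1)) = Mul(-84, Rational(-1, 252)) = Rational(1, 3) ≈ 0.33333)
Add(Mul(I, Add(66, Mul(-1, 59))), b) = Add(Mul(121, Add(66, Mul(-1, 59))), Rational(1, 3)) = Add(Mul(121, Add(66, -59)), Rational(1, 3)) = Add(Mul(121, 7), Rational(1, 3)) = Add(847, Rational(1, 3)) = Rational(2542, 3)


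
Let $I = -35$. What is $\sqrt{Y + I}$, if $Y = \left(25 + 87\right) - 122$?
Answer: $3 i \sqrt{5} \approx 6.7082 i$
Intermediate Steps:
$Y = -10$ ($Y = 112 - 122 = -10$)
$\sqrt{Y + I} = \sqrt{-10 - 35} = \sqrt{-45} = 3 i \sqrt{5}$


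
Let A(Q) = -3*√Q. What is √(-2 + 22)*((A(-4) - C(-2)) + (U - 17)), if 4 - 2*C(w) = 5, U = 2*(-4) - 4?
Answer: √5*(-57 - 12*I) ≈ -127.46 - 26.833*I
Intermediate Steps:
U = -12 (U = -8 - 4 = -12)
C(w) = -½ (C(w) = 2 - ½*5 = 2 - 5/2 = -½)
√(-2 + 22)*((A(-4) - C(-2)) + (U - 17)) = √(-2 + 22)*((-6*I - 1*(-½)) + (-12 - 17)) = √20*((-6*I + ½) - 29) = (2*√5)*((-6*I + ½) - 29) = (2*√5)*((½ - 6*I) - 29) = (2*√5)*(-57/2 - 6*I) = 2*√5*(-57/2 - 6*I)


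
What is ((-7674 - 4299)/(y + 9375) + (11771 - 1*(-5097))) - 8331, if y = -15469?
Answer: 52036451/6094 ≈ 8539.0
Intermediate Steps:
((-7674 - 4299)/(y + 9375) + (11771 - 1*(-5097))) - 8331 = ((-7674 - 4299)/(-15469 + 9375) + (11771 - 1*(-5097))) - 8331 = (-11973/(-6094) + (11771 + 5097)) - 8331 = (-11973*(-1/6094) + 16868) - 8331 = (11973/6094 + 16868) - 8331 = 102805565/6094 - 8331 = 52036451/6094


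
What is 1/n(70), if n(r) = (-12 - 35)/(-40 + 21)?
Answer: 19/47 ≈ 0.40426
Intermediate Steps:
n(r) = 47/19 (n(r) = -47/(-19) = -47*(-1/19) = 47/19)
1/n(70) = 1/(47/19) = 19/47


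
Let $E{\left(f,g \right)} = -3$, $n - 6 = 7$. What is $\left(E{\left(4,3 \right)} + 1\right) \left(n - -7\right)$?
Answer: $-40$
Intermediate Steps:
$n = 13$ ($n = 6 + 7 = 13$)
$\left(E{\left(4,3 \right)} + 1\right) \left(n - -7\right) = \left(-3 + 1\right) \left(13 - -7\right) = - 2 \left(13 + 7\right) = \left(-2\right) 20 = -40$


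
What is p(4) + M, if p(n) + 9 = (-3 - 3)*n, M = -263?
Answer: -296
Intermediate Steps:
p(n) = -9 - 6*n (p(n) = -9 + (-3 - 3)*n = -9 - 6*n)
p(4) + M = (-9 - 6*4) - 263 = (-9 - 24) - 263 = -33 - 263 = -296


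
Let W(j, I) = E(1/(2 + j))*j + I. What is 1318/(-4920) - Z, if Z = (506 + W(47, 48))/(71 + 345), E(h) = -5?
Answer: -264721/255840 ≈ -1.0347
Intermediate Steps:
W(j, I) = I - 5*j (W(j, I) = -5*j + I = I - 5*j)
Z = 319/416 (Z = (506 + (48 - 5*47))/(71 + 345) = (506 + (48 - 235))/416 = (506 - 187)*(1/416) = 319*(1/416) = 319/416 ≈ 0.76683)
1318/(-4920) - Z = 1318/(-4920) - 1*319/416 = 1318*(-1/4920) - 319/416 = -659/2460 - 319/416 = -264721/255840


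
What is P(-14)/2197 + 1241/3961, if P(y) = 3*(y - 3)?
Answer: 148498/511901 ≈ 0.29009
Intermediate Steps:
P(y) = -9 + 3*y (P(y) = 3*(-3 + y) = -9 + 3*y)
P(-14)/2197 + 1241/3961 = (-9 + 3*(-14))/2197 + 1241/3961 = (-9 - 42)*(1/2197) + 1241*(1/3961) = -51*1/2197 + 73/233 = -51/2197 + 73/233 = 148498/511901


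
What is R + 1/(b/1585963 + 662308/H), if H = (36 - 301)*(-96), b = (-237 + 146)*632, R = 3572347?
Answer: 936788064464164537/262233219331 ≈ 3.5723e+6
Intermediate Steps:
b = -57512 (b = -91*632 = -57512)
H = 25440 (H = -265*(-96) = 25440)
R + 1/(b/1585963 + 662308/H) = 3572347 + 1/(-57512/1585963 + 662308/25440) = 3572347 + 1/(-57512*1/1585963 + 662308*(1/25440)) = 3572347 + 1/(-57512/1585963 + 165577/6360) = 3572347 + 1/(262233219331/10086724680) = 3572347 + 10086724680/262233219331 = 936788064464164537/262233219331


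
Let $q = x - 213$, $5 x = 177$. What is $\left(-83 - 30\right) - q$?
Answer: $\frac{323}{5} \approx 64.6$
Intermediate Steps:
$x = \frac{177}{5}$ ($x = \frac{1}{5} \cdot 177 = \frac{177}{5} \approx 35.4$)
$q = - \frac{888}{5}$ ($q = \frac{177}{5} - 213 = - \frac{888}{5} \approx -177.6$)
$\left(-83 - 30\right) - q = \left(-83 - 30\right) - - \frac{888}{5} = -113 + \frac{888}{5} = \frac{323}{5}$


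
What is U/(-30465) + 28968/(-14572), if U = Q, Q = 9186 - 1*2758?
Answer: -244044734/110983995 ≈ -2.1989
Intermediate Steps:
Q = 6428 (Q = 9186 - 2758 = 6428)
U = 6428
U/(-30465) + 28968/(-14572) = 6428/(-30465) + 28968/(-14572) = 6428*(-1/30465) + 28968*(-1/14572) = -6428/30465 - 7242/3643 = -244044734/110983995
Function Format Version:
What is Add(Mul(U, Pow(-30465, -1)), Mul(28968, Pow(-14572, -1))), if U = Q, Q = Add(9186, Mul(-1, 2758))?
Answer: Rational(-244044734, 110983995) ≈ -2.1989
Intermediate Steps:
Q = 6428 (Q = Add(9186, -2758) = 6428)
U = 6428
Add(Mul(U, Pow(-30465, -1)), Mul(28968, Pow(-14572, -1))) = Add(Mul(6428, Pow(-30465, -1)), Mul(28968, Pow(-14572, -1))) = Add(Mul(6428, Rational(-1, 30465)), Mul(28968, Rational(-1, 14572))) = Add(Rational(-6428, 30465), Rational(-7242, 3643)) = Rational(-244044734, 110983995)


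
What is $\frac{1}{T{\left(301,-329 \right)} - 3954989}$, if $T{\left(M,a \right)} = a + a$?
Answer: $- \frac{1}{3955647} \approx -2.528 \cdot 10^{-7}$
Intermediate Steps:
$T{\left(M,a \right)} = 2 a$
$\frac{1}{T{\left(301,-329 \right)} - 3954989} = \frac{1}{2 \left(-329\right) - 3954989} = \frac{1}{-658 - 3954989} = \frac{1}{-3955647} = - \frac{1}{3955647}$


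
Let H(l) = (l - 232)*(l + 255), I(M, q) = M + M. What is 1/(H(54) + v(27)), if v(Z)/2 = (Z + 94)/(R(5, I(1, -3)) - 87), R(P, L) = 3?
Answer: -42/2310205 ≈ -1.8180e-5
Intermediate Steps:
I(M, q) = 2*M
H(l) = (-232 + l)*(255 + l)
v(Z) = -47/21 - Z/42 (v(Z) = 2*((Z + 94)/(3 - 87)) = 2*((94 + Z)/(-84)) = 2*((94 + Z)*(-1/84)) = 2*(-47/42 - Z/84) = -47/21 - Z/42)
1/(H(54) + v(27)) = 1/((-59160 + 54² + 23*54) + (-47/21 - 1/42*27)) = 1/((-59160 + 2916 + 1242) + (-47/21 - 9/14)) = 1/(-55002 - 121/42) = 1/(-2310205/42) = -42/2310205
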